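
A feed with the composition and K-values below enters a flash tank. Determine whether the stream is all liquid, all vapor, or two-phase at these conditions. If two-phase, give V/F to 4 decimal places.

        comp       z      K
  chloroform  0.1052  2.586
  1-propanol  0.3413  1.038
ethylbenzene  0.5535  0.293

all liquid

ΣzᵢKᵢ = 0.7885; Σzᵢ/Kᵢ = 2.2586.
Since ΣzᵢKᵢ < 1 the mixture is below its bubble point — single liquid phase.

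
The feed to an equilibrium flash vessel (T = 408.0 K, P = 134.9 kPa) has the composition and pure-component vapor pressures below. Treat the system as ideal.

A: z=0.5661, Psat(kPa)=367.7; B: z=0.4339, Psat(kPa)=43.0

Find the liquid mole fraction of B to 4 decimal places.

Raoult's law: Kᵢ = Pᵢˢᵃᵗ/P = Pᵢˢᵃᵗ/134.9.
  K_A = 367.7/134.9 = 2.725723, K_B = 43.0/134.9 = 0.318755
Material balance + equilibrium reduce to Σ zᵢ(Kᵢ−1)/(1+ψ(Kᵢ−1)) = 0.
Check two-phase: ΣzᵢKᵢ = 1.6813 > 1 and Σzᵢ/Kᵢ = 1.5689 > 1, so g(0) = 0.6813 > 0 and g(1) = -0.5689 < 0.
Iterate (Newton) starting at ψ = 0.49:
  ψ = 0.4900: g = 0.08562, g' = -0.9487 → ψ = 0.5803
  ψ = 0.5803: g = -0.00069, g' = -0.9716 → ψ = 0.5795
Converged at ψ = 0.5795.
Compositions from xᵢ = zᵢ/(1+ψ(Kᵢ−1)), yᵢ = Kᵢxᵢ:
  A: x = 0.2830, y = 0.7715
  B: x = 0.7170, y = 0.2285

x_B = 0.7170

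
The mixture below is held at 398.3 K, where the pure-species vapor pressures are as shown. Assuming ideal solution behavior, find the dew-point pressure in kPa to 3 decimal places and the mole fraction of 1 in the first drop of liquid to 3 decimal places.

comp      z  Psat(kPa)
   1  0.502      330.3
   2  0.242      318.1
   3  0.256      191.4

Pdew = 276.387 kPa, x_1 = 0.420

At the dew point ψ → 1, so Σzᵢ/Kᵢ = 1 with Kᵢ = Pᵢˢᵃᵗ/P ⇒ 1/P = Σzᵢ/Pᵢˢᵃᵗ.
1/P = 0.502/330.3 + 0.242/318.1 + 0.256/191.4 = 0.003618 ⇒ P = 276.387 kPa
xᵢ = zᵢP/Pᵢˢᵃᵗ ⇒ x_1 = 0.502·276.387/330.3 = 0.420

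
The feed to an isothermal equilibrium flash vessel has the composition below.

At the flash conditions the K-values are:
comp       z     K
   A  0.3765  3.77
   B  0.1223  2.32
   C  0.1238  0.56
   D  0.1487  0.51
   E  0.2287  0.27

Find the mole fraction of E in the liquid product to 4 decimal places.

Material balance + equilibrium reduce to Σ zᵢ(Kᵢ−1)/(1+β(Kᵢ−1)) = 0.
Check two-phase: ΣzᵢKᵢ = 1.9101 > 1 and Σzᵢ/Kᵢ = 1.5123 > 1, so g(0) = 0.9101 > 0 and g(1) = -0.5123 < 0.
Newton iteration, β⁰ = 0.5:
  β = 0.5000: g = 0.10527, g' = -0.9895 → β = 0.6064
  β = 0.6064: g = 0.00134, g' = -0.9772 → β = 0.6078
Converged at β = 0.6078.
Compositions from xᵢ = zᵢ/(1+β(Kᵢ−1)), yᵢ = Kᵢxᵢ:
  A: x = 0.1403, y = 0.5289
  B: x = 0.0679, y = 0.1574
  C: x = 0.1690, y = 0.0946
  D: x = 0.2118, y = 0.1080
  E: x = 0.4111, y = 0.1110

x_E = 0.4111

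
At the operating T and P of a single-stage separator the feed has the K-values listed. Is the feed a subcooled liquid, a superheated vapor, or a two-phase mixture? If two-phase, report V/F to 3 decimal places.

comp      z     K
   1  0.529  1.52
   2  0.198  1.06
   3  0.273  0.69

ΣzᵢKᵢ = 1.202; Σzᵢ/Kᵢ = 0.930.
Since Σzᵢ/Kᵢ < 1 the mixture is above its dew point — single vapor phase.

superheated vapor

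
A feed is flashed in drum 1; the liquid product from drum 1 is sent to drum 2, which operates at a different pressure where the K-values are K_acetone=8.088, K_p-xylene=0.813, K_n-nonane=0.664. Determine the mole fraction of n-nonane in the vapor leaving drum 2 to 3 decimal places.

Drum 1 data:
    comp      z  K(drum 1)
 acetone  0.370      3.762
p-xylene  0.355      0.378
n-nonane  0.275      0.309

y_n-nonane (drum 2) = 0.302

Drum 1:
Newton iteration, ψ₁⁰ = 0.5:
  ψ₁ = 0.500: g = -0.1816, g' = -1.094 → ψ₁ = 0.334
  ψ₁ = 0.334: g = 0.0059, g' = -1.204 → ψ₁ = 0.339
Converged at ψ₁ = 0.339.
Drum-1 compositions:
  acetone: x = 0.191, y = 0.719
  p-xylene: x = 0.450, y = 0.170
  n-nonane: x = 0.359, y = 0.111
Drum-2 feed = drum-1 liquid: z₂ = (0.1911, 0.4498, 0.3591).
Drum 2:
Rachford–Rice: g(ψ₂) = Σ zᵢ(Kᵢ−1)/(1+ψ₂(Kᵢ−1)) = 0.
g(0) = ΣzᵢKᵢ − 1 = 1.150 and g(1) = 1 − Σzᵢ/Kᵢ = -0.118, so a root lies in (0, 1).
Iterate (Newton) starting at ψ₂ = 0.47:
  ψ₂ = 0.470: g = 0.0773, g' = -0.588 → ψ₂ = 0.601
  ψ₂ = 0.601: g = 0.0114, g' = -0.430 → ψ₂ = 0.628
  ψ₂ = 0.628: g = 0.0003, g' = -0.408 → ψ₂ = 0.629
Converged at ψ₂ = 0.629.
  acetone: x = 0.035, y = 0.283
  p-xylene: x = 0.510, y = 0.414
  n-nonane: x = 0.455, y = 0.302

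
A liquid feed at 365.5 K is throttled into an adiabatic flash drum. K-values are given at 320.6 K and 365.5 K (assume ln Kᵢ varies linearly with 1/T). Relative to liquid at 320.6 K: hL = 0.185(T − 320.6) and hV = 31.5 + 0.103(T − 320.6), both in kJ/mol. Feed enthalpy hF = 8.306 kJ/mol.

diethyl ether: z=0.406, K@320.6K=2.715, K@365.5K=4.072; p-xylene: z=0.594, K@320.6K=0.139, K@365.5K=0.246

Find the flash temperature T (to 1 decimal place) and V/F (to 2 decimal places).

Adiabatic flash: solve Rachford–Rice at each trial T, then check hF = ψ·hV(T) + (1−ψ)·hL(T).
  T = 320.6 K: K = (2.715, 0.139), RR gives ψ = 0.125, H_out = 3.943 kJ/mol
  T = 365.5 K: K = (4.072, 0.246), RR gives ψ = 0.345, H_out = 17.907 kJ/mol
  T = 343.1 K: K = (3.371, 0.189), RR gives ψ = 0.250, H_out = 11.570 kJ/mol
  T = 331.9 K: K = (3.038, 0.163), RR gives ψ = 0.193, H_out = 8.006 kJ/mol
  T = 337.5 K: K = (3.203, 0.175), RR gives ψ = 0.223, H_out = 9.833 kJ/mol
  T = 334.7 K: K = (3.120, 0.169), RR gives ψ = 0.208, H_out = 8.932 kJ/mol
  T = 333.3 K: K = (3.079, 0.166), RR gives ψ = 0.201, H_out = 8.472 kJ/mol
Linear interpolation between T = 331.9 (H_out = 8.006) and T = 333.3 (H_out = 8.472) on hF = 8.306 gives T ≈ 332.8 K, at which ψ = 0.20.

T = 332.8 K, V/F = 0.20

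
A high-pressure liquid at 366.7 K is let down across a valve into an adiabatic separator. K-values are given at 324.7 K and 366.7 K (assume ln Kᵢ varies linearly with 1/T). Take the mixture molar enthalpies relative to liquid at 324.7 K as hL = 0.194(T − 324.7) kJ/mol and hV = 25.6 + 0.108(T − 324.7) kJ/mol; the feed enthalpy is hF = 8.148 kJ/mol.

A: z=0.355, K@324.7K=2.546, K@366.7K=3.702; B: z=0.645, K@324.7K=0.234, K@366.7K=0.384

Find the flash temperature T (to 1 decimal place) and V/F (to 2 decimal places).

T = 343.4 K, V/F = 0.19

Adiabatic flash: solve Rachford–Rice at each trial T, then check hF = ψ·hV(T) + (1−ψ)·hL(T).
  T = 324.7 K: K = (2.546, 0.234), RR gives ψ = 0.046, H_out = 1.184 kJ/mol
  T = 366.7 K: K = (3.702, 0.384), RR gives ψ = 0.338, H_out = 15.571 kJ/mol
  T = 345.7 K: K = (3.105, 0.304), RR gives ψ = 0.204, H_out = 8.925 kJ/mol
  T = 335.2 K: K = (2.820, 0.268), RR gives ψ = 0.131, H_out = 5.263 kJ/mol
  T = 340.4 K: K = (2.960, 0.286), RR gives ψ = 0.168, H_out = 7.118 kJ/mol
  T = 343.0 K: K = (3.031, 0.295), RR gives ψ = 0.186, H_out = 8.014 kJ/mol
  T = 344.4 K: K = (3.069, 0.300), RR gives ψ = 0.195, H_out = 8.489 kJ/mol
Linear interpolation between T = 343.0 (H_out = 8.014) and T = 344.4 (H_out = 8.489) on hF = 8.148 gives T ≈ 343.4 K, at which ψ = 0.19.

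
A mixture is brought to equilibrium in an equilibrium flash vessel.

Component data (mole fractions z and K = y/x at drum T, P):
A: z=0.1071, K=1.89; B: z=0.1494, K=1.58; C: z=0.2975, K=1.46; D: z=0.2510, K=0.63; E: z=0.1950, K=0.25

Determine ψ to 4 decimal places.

ψ = 0.2331

Newton–Raphson from ψ = 0.5:
  ψ = 0.5000: g = -0.10355, g' = -0.4450 → ψ = 0.2673
  ψ = 0.2673: g = -0.01209, g' = -0.3569 → ψ = 0.2334
  ψ = 0.2334: g = -0.00011, g' = -0.3508 → ψ = 0.2331
Converged at ψ = 0.2331.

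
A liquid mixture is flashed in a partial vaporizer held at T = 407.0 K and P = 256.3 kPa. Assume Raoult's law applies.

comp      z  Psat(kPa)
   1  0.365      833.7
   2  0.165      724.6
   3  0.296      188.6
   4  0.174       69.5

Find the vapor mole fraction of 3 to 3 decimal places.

Raoult's law: Kᵢ = Pᵢˢᵃᵗ/P = Pᵢˢᵃᵗ/256.3.
  K_1 = 833.7/256.3 = 3.25283, K_2 = 724.6/256.3 = 2.82716, K_3 = 188.6/256.3 = 0.73586, K_4 = 69.5/256.3 = 0.27117
Material balance + equilibrium reduce to Σ zᵢ(Kᵢ−1)/(1+ψ(Kᵢ−1)) = 0.
Check two-phase: ΣzᵢKᵢ = 1.919 > 1 and Σzᵢ/Kᵢ = 1.214 > 1, so g(0) = 0.919 > 0 and g(1) = -0.214 < 0.
Iterate (Newton) starting at ψ = 0.56:
  ψ = 0.560: g = 0.2066, g' = -0.789 → ψ = 0.822
  ψ = 0.822: g = -0.0072, g' = -0.924 → ψ = 0.814
Converged at ψ = 0.814.
Compositions from xᵢ = zᵢ/(1+ψ(Kᵢ−1)), yᵢ = Kᵢxᵢ:
  1: x = 0.129, y = 0.419
  2: x = 0.066, y = 0.188
  3: x = 0.377, y = 0.277
  4: x = 0.428, y = 0.116

y_3 = 0.277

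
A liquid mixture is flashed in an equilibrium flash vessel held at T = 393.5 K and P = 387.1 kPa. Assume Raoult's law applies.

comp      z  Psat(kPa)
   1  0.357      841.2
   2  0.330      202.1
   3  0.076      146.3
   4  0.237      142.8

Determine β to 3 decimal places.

Raoult's law: Kᵢ = Pᵢˢᵃᵗ/P = Pᵢˢᵃᵗ/387.1.
  K_1 = 841.2/387.1 = 2.17308, K_2 = 202.1/387.1 = 0.52209, K_3 = 146.3/387.1 = 0.37794, K_4 = 142.8/387.1 = 0.36890
Rachford–Rice: g(β) = Σ zᵢ(Kᵢ−1)/(1+β(Kᵢ−1)) = 0.
Feasibility: ΣzᵢKᵢ = 1.064, Σzᵢ/Kᵢ = 1.640 — both > 1, two phases present.
Newton iteration, β⁰ = 0.58:
  β = 0.580: g = -0.2789, g' = -0.625 → β = 0.134
  β = 0.134: g = -0.0215, g' = -0.601 → β = 0.098
  β = 0.098: g = 0.0003, g' = -0.619 → β = 0.099
Converged at β = 0.099.

β = 0.099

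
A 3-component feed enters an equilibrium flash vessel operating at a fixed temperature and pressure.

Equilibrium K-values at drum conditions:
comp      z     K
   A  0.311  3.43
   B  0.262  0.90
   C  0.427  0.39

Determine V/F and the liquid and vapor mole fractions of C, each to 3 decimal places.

Material balance + equilibrium reduce to Σ zᵢ(Kᵢ−1)/(1+V/F(Kᵢ−1)) = 0.
Check two-phase: ΣzᵢKᵢ = 1.469 > 1 and Σzᵢ/Kᵢ = 1.477 > 1, so g(0) = 0.469 > 0 and g(1) = -0.477 < 0.
Iterate (Newton) starting at V/F = 0.5:
  V/F = 0.500: g = -0.0612, g' = -0.706 → V/F = 0.413
  V/F = 0.413: g = 0.0014, g' = -0.744 → V/F = 0.415
Converged at V/F = 0.415.
Compositions from xᵢ = zᵢ/(1+V/F(Kᵢ−1)), yᵢ = Kᵢxᵢ:
  A: x = 0.155, y = 0.531
  B: x = 0.273, y = 0.246
  C: x = 0.572, y = 0.223

V/F = 0.415, x_C = 0.572, y_C = 0.223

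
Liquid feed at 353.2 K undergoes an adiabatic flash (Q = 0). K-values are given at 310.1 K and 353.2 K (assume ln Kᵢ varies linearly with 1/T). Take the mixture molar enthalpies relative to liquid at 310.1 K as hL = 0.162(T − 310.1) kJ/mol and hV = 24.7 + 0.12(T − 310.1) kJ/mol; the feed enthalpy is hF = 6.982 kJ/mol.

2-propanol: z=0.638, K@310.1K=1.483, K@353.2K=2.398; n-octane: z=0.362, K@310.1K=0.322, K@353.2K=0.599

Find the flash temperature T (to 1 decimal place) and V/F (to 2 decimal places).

Adiabatic flash: solve Rachford–Rice at each trial T, then check hF = ψ·hV(T) + (1−ψ)·hL(T).
  T = 310.1 K: K = (1.483, 0.322), RR gives ψ = 0.192, H_out = 4.731 kJ/mol
  T = 353.2 K: K = (2.398, 0.599), RR gives ψ = 1.000, H_out = 29.872 kJ/mol
  T = 331.6 K: K = (1.914, 0.448), RR gives ψ = 0.760, H_out = 21.557 kJ/mol
  T = 320.9 K: K = (1.693, 0.382), RR gives ψ = 0.510, H_out = 14.123 kJ/mol
  T = 315.5 K: K = (1.586, 0.351), RR gives ψ = 0.366, H_out = 9.836 kJ/mol
  T = 312.8 K: K = (1.534, 0.336), RR gives ψ = 0.284, H_out = 7.419 kJ/mol
  T = 311.5 K: K = (1.509, 0.329), RR gives ψ = 0.241, H_out = 6.164 kJ/mol
Linear interpolation between T = 311.5 (H_out = 6.164) and T = 312.8 (H_out = 7.419) on hF = 6.982 gives T ≈ 312.3 K, at which ψ = 0.27.

T = 312.3 K, V/F = 0.27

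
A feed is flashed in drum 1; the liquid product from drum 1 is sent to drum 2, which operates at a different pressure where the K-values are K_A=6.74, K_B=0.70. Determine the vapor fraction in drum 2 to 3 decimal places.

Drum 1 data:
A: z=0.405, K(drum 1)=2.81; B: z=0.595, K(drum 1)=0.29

Drum 1:
Binary case is linear: z₁(K₁−1)(1+ψ₁(K₂−1)) + z₂(K₂−1)(1+ψ₁(K₁−1)) = 0
⇒ ψ₁ = [z₁(K₁−1)+z₂(K₂−1)] / [−(K₁−1)(K₂−1)] = 0.3106/1.2851 = 0.242
Drum-1 compositions:
  A: x = 0.282, y = 0.792
  B: x = 0.718, y = 0.208
Drum-2 feed = drum-1 liquid: z₂ = (0.2817, 0.7183).
Drum 2:
Let ψ₂ = V/F and solve Σ zᵢ(Kᵢ−1)/(1+ψ₂(Kᵢ−1)) = 0.
Feasibility: ΣzᵢKᵢ = 2.402, Σzᵢ/Kᵢ = 1.068 — both > 1, two phases present.
Iterate (Newton) starting at ψ₂ = 0.5:
  ψ₂ = 0.500: g = 0.1644, g' = -0.709 → ψ₂ = 0.732
  ψ₂ = 0.732: g = 0.0349, g' = -0.449 → ψ₂ = 0.809
  ψ₂ = 0.809: g = 0.0019, g' = -0.404 → ψ₂ = 0.814
Converged at ψ₂ = 0.814.
  A: x = 0.050, y = 0.335
  B: x = 0.950, y = 0.665

V/F (drum 2) = 0.814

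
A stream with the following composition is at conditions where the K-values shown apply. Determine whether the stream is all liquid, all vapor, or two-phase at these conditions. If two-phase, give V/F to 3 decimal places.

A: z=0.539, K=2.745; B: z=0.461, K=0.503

two-phase, V/F = 0.820

ΣzᵢKᵢ = 1.711; Σzᵢ/Kᵢ = 1.113.
Both exceed 1, so a two-phase solution exists.
Let ψ = V/F and solve Σ zᵢ(Kᵢ−1)/(1+ψ(Kᵢ−1)) = 0.
Binary case is linear: z₁(K₁−1)(1+ψ(K₂−1)) + z₂(K₂−1)(1+ψ(K₁−1)) = 0
⇒ ψ = [z₁(K₁−1)+z₂(K₂−1)] / [−(K₁−1)(K₂−1)] = 0.7114/0.8673 = 0.820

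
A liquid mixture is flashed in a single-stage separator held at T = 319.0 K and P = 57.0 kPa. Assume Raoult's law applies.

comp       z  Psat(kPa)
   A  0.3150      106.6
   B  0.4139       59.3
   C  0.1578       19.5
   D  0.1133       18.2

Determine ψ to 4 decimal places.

Raoult's law: Kᵢ = Pᵢˢᵃᵗ/P = Pᵢˢᵃᵗ/57.0.
  K_A = 106.6/57.0 = 1.870175, K_B = 59.3/57.0 = 1.040351, K_C = 19.5/57.0 = 0.342105, K_D = 18.2/57.0 = 0.319298
Material balance + equilibrium reduce to Σ zᵢ(Kᵢ−1)/(1+ψ(Kᵢ−1)) = 0.
Check two-phase: ΣzᵢKᵢ = 1.1099 > 1 and Σzᵢ/Kᵢ = 1.3824 > 1, so g(0) = 0.1099 > 0 and g(1) = -0.3824 < 0.
Newton iteration, ψ⁰ = 0.5:
  ψ = 0.5000: g = -0.06425, g' = -0.3888 → ψ = 0.3347
  ψ = 0.3347: g = -0.00427, g' = -0.3441 → ψ = 0.3223
Converged at ψ = 0.3223.

ψ = 0.3223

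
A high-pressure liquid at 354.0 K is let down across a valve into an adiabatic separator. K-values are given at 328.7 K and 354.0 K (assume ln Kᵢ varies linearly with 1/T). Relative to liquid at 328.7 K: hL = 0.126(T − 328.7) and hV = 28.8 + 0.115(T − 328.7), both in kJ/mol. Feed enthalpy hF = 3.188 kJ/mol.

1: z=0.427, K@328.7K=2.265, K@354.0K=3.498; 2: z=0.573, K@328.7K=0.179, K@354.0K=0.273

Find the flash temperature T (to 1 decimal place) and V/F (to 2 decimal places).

T = 330.8 K, V/F = 0.10

Adiabatic flash: solve Rachford–Rice at each trial T, then check hF = ψ·hV(T) + (1−ψ)·hL(T).
  T = 328.7 K: K = (2.265, 0.179), RR gives ψ = 0.067, H_out = 1.933 kJ/mol
  T = 354.0 K: K = (3.498, 0.273), RR gives ψ = 0.358, H_out = 13.397 kJ/mol
  T = 341.4 K: K = (2.840, 0.223), RR gives ψ = 0.238, H_out = 8.425 kJ/mol
  T = 335.0 K: K = (2.539, 0.200), RR gives ψ = 0.162, H_out = 5.435 kJ/mol
  T = 331.9 K: K = (2.402, 0.189), RR gives ψ = 0.118, H_out = 3.799 kJ/mol
  T = 330.3 K: K = (2.333, 0.184), RR gives ψ = 0.093, H_out = 2.892 kJ/mol
Linear interpolation between T = 330.3 (H_out = 2.892) and T = 331.9 (H_out = 3.799) on hF = 3.188 gives T ≈ 330.8 K, at which ψ = 0.10.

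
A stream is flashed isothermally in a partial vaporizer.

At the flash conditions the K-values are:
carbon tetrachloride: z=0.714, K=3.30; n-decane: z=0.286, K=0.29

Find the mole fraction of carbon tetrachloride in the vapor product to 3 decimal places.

Iterate (Newton) starting at β = 0.5:
  β = 0.500: g = 0.4490, g' = -1.164 → β = 0.886
  β = 0.886: g = -0.0066, g' = -1.457 → β = 0.881
Converged at β = 0.881.
Compositions from xᵢ = zᵢ/(1+β(Kᵢ−1)), yᵢ = Kᵢxᵢ:
  carbon tetrachloride: x = 0.236, y = 0.778
  n-decane: x = 0.764, y = 0.222

y_carbon tetrachloride = 0.778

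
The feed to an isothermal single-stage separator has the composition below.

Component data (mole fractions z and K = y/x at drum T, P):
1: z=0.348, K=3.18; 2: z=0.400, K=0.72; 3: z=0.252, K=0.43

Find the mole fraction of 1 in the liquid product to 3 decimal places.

Newton–Raphson from ψ = 0.59:
  ψ = 0.590: g = -0.0188, g' = -0.547 → ψ = 0.556
Converged at ψ = 0.556.
Compositions from xᵢ = zᵢ/(1+ψ(Kᵢ−1)), yᵢ = Kᵢxᵢ:
  1: x = 0.157, y = 0.500
  2: x = 0.474, y = 0.341
  3: x = 0.369, y = 0.159

x_1 = 0.157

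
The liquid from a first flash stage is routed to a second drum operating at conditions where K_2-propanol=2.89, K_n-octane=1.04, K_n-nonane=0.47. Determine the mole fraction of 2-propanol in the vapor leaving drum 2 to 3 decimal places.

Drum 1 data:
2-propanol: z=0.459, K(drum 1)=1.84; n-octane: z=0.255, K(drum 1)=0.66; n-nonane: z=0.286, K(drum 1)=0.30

Drum 1:
Let ψ₁ = V/F and solve Σ zᵢ(Kᵢ−1)/(1+ψ₁(Kᵢ−1)) = 0.
g(0) = ΣzᵢKᵢ − 1 = 0.099 and g(1) = 1 − Σzᵢ/Kᵢ = -0.589, so a root lies in (0, 1).
Iterate (Newton) starting at ψ₁ = 0.48:
  ψ₁ = 0.480: g = -0.1303, g' = -0.524 → ψ₁ = 0.231
  ψ₁ = 0.231: g = -0.0102, g' = -0.461 → ψ₁ = 0.209
Converged at ψ₁ = 0.209.
Drum-1 compositions:
  2-propanol: x = 0.390, y = 0.718
  n-octane: x = 0.275, y = 0.181
  n-nonane: x = 0.335, y = 0.101
Drum-2 feed = drum-1 liquid: z₂ = (0.3904, 0.2745, 0.3351).
Drum 2:
Rachford–Rice: g(ψ₂) = Σ zᵢ(Kᵢ−1)/(1+ψ₂(Kᵢ−1)) = 0.
Check two-phase: ΣzᵢKᵢ = 1.571 > 1 and Σzᵢ/Kᵢ = 1.112 > 1, so g(0) = 0.571 > 0 and g(1) = -0.112 < 0.
Newton–Raphson from ψ₂ = 0.43:
  ψ₂ = 0.430: g = 0.1878, g' = -0.583 → ψ₂ = 0.752
  ψ₂ = 0.752: g = 0.0199, g' = -0.499 → ψ₂ = 0.792
Converged at ψ₂ = 0.792.
  2-propanol: x = 0.156, y = 0.452
  n-octane: x = 0.266, y = 0.277
  n-nonane: x = 0.578, y = 0.271

y_2-propanol (drum 2) = 0.452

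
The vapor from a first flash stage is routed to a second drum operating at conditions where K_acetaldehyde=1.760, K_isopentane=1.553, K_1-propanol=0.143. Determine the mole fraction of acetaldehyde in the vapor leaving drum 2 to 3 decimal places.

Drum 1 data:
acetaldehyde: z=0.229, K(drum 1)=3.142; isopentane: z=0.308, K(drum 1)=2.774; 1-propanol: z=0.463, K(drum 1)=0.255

Drum 1:
Let ψ₁ = V/F and solve Σ zᵢ(Kᵢ−1)/(1+ψ₁(Kᵢ−1)) = 0.
Check two-phase: ΣzᵢKᵢ = 1.692 > 1 and Σzᵢ/Kᵢ = 2.000 > 1, so g(0) = 0.692 > 0 and g(1) = -1.000 < 0.
Iterate (Newton) starting at ψ₁ = 0.5:
  ψ₁ = 0.500: g = -0.0233, g' = -1.170 → ψ₁ = 0.480
Converged at ψ₁ = 0.480.
Drum-1 compositions:
  acetaldehyde: x = 0.113, y = 0.355
  isopentane: x = 0.166, y = 0.461
  1-propanol: x = 0.721, y = 0.184
Drum-2 feed = drum-1 vapor: z₂ = (0.3548, 0.4615, 0.1838).
Drum 2:
Let ψ₂ = V/F and solve Σ zᵢ(Kᵢ−1)/(1+ψ₂(Kᵢ−1)) = 0.
g(0) = ΣzᵢKᵢ − 1 = 0.367 and g(1) = 1 − Σzᵢ/Kᵢ = -0.784, so a root lies in (0, 1).
Newton–Raphson from ψ₂ = 0.36:
  ψ₂ = 0.360: g = 0.1967, g' = -0.507 → ψ₂ = 0.748
  ψ₂ = 0.748: g = -0.0866, g' = -1.202 → ψ₂ = 0.676
  ψ₂ = 0.676: g = -0.0107, g' = -0.927 → ψ₂ = 0.665
  ψ₂ = 0.665: g = -0.0002, g' = -0.894 → ψ₂ = 0.664
Converged at ψ₂ = 0.664.
  acetaldehyde: x = 0.236, y = 0.415
  isopentane: x = 0.337, y = 0.524
  1-propanol: x = 0.427, y = 0.061

y_acetaldehyde (drum 2) = 0.415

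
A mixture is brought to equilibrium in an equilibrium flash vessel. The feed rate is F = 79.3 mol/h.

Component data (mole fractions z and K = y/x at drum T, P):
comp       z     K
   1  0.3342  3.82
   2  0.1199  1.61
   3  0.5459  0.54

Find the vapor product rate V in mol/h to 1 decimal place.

Material balance + equilibrium reduce to Σ zᵢ(Kᵢ−1)/(1+ψ(Kᵢ−1)) = 0.
g(0) = ΣzᵢKᵢ − 1 = 0.7645 and g(1) = 1 − Σzᵢ/Kᵢ = -0.1729, so a root lies in (0, 1).
Iterate (Newton) starting at ψ = 0.38:
  ψ = 0.3800: g = 0.21000, g' = -0.8183 → ψ = 0.6366
  ψ = 0.6366: g = 0.03473, g' = -0.5943 → ψ = 0.6951
  ψ = 0.6951: g = 0.00061, g' = -0.5749 → ψ = 0.6961
Converged at ψ = 0.6961.
Then V = ψ·F = 0.6961·79.3 = 55.2 mol/h and L = F − V = 24.1 mol/h.

V = 55.2 mol/h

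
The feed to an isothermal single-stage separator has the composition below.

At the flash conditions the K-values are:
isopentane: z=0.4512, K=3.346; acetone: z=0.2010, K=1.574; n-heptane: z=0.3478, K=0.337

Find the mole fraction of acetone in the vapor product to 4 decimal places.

y_acetone = 0.2207

Let β = V/F and solve Σ zᵢ(Kᵢ−1)/(1+β(Kᵢ−1)) = 0.
g(0) = ΣzᵢKᵢ − 1 = 0.9433 and g(1) = 1 − Σzᵢ/Kᵢ = -0.2946, so a root lies in (0, 1).
Newton iteration, β⁰ = 0.5:
  β = 0.5000: g = 0.23183, g' = -0.9080 → β = 0.7553
  β = 0.7553: g = 0.00044, g' = -0.9688 → β = 0.7558
Converged at β = 0.7558.
Compositions from xᵢ = zᵢ/(1+β(Kᵢ−1)), yᵢ = Kᵢxᵢ:
  isopentane: x = 0.1627, y = 0.5444
  acetone: x = 0.1402, y = 0.2207
  n-heptane: x = 0.6971, y = 0.2349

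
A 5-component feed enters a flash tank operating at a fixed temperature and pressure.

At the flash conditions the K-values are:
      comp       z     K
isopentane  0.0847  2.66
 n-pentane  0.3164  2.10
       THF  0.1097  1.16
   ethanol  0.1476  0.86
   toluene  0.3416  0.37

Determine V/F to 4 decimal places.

V/F = 0.4640

Rachford–Rice: g(V/F) = Σ zᵢ(Kᵢ−1)/(1+V/F(Kᵢ−1)) = 0.
Check two-phase: ΣzᵢKᵢ = 1.2703 > 1 and Σzᵢ/Kᵢ = 1.3719 > 1, so g(0) = 0.2703 > 0 and g(1) = -0.3719 < 0.
Iterate (Newton) starting at V/F = 0.56:
  V/F = 0.5600: g = -0.05060, g' = -0.5387 → V/F = 0.4661
  V/F = 0.4661: g = -0.00109, g' = -0.5190 → V/F = 0.4640
Converged at V/F = 0.4640.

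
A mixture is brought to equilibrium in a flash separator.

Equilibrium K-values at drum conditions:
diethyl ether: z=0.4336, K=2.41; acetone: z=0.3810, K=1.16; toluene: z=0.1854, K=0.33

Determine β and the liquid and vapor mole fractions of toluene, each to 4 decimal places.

β = 0.9138, x_toluene = 0.4781, y_toluene = 0.1578

Let β = V/F and solve Σ zᵢ(Kᵢ−1)/(1+β(Kᵢ−1)) = 0.
Check two-phase: ΣzᵢKᵢ = 1.5481 > 1 and Σzᵢ/Kᵢ = 1.0702 > 1, so g(0) = 0.5481 > 0 and g(1) = -0.0702 < 0.
Newton iteration, β⁰ = 0.5:
  β = 0.5000: g = 0.22823, g' = -0.4931 → β = 0.9628
  β = 0.9628: g = -0.03787, g' = -0.8232 → β = 0.9168
  β = 0.9168: g = -0.00223, g' = -0.7308 → β = 0.9138
Converged at β = 0.9138.
Compositions from xᵢ = zᵢ/(1+β(Kᵢ−1)), yᵢ = Kᵢxᵢ:
  diethyl ether: x = 0.1895, y = 0.4566
  acetone: x = 0.3324, y = 0.3856
  toluene: x = 0.4781, y = 0.1578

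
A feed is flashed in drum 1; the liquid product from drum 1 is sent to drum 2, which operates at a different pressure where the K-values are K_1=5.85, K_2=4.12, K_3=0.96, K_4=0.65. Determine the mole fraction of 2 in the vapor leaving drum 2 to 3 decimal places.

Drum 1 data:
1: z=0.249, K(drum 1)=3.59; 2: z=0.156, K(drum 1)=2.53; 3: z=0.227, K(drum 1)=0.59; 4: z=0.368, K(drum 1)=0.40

Drum 1:
Let ψ₁ = V/F and solve Σ zᵢ(Kᵢ−1)/(1+ψ₁(Kᵢ−1)) = 0.
Check two-phase: ΣzᵢKᵢ = 1.570 > 1 and Σzᵢ/Kᵢ = 1.436 > 1, so g(0) = 0.570 > 0 and g(1) = -0.436 < 0.
Newton iteration, ψ₁⁰ = 0.37:
  ψ₁ = 0.370: g = 0.0882, g' = -0.856 → ψ₁ = 0.473
  ψ₁ = 0.473: g = 0.0045, g' = -0.777 → ψ₁ = 0.479
Converged at ψ₁ = 0.479.
Drum-1 compositions:
  1: x = 0.111, y = 0.399
  2: x = 0.090, y = 0.228
  3: x = 0.282, y = 0.167
  4: x = 0.516, y = 0.207
Drum-2 feed = drum-1 liquid: z₂ = (0.1111, 0.0900, 0.2825, 0.5164).
Drum 2:
Let ψ₂ = V/F and solve Σ zᵢ(Kᵢ−1)/(1+ψ₂(Kᵢ−1)) = 0.
g(0) = ΣzᵢKᵢ − 1 = 0.628 and g(1) = 1 − Σzᵢ/Kᵢ = -0.129, so a root lies in (0, 1).
Newton iteration, ψ₂⁰ = 0.46:
  ψ₂ = 0.460: g = 0.0553, g' = -0.489 → ψ₂ = 0.573
  ψ₂ = 0.573: g = 0.0057, g' = -0.395 → ψ₂ = 0.588
Converged at ψ₂ = 0.588.
  1: x = 0.029, y = 0.169
  2: x = 0.032, y = 0.131
  3: x = 0.289, y = 0.278
  4: x = 0.650, y = 0.423

y_2 (drum 2) = 0.131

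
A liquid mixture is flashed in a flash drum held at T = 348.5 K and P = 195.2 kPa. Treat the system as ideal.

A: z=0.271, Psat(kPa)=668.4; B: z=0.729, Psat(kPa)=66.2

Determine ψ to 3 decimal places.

Raoult's law: Kᵢ = Pᵢˢᵃᵗ/P = Pᵢˢᵃᵗ/195.2.
  K_A = 668.4/195.2 = 3.42418, K_B = 66.2/195.2 = 0.33914
Rachford–Rice: g(ψ) = Σ zᵢ(Kᵢ−1)/(1+ψ(Kᵢ−1)) = 0.
Check two-phase: ΣzᵢKᵢ = 1.175 > 1 and Σzᵢ/Kᵢ = 2.229 > 1, so g(0) = 0.175 > 0 and g(1) = -1.229 < 0.
Iterate (Newton) starting at ψ = 0.46:
  ψ = 0.460: g = -0.3816, g' = -1.013 → ψ = 0.083
  ψ = 0.083: g = 0.0366, g' = -1.459 → ψ = 0.108
  ψ = 0.108: g = 0.0012, g' = -1.368 → ψ = 0.109
Converged at ψ = 0.109.

ψ = 0.109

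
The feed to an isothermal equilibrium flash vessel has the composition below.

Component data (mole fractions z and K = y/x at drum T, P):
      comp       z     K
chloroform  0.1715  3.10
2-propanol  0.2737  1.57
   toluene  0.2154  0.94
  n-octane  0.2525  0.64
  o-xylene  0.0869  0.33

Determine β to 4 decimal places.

β = 0.7342

Material balance + equilibrium reduce to Σ zᵢ(Kᵢ−1)/(1+β(Kᵢ−1)) = 0.
g(0) = ΣzᵢKᵢ − 1 = 0.3541 and g(1) = 1 − Σzᵢ/Kᵢ = -0.1167, so a root lies in (0, 1).
Iterate (Newton) starting at β = 0.5:
  β = 0.5000: g = 0.08536, g' = -0.3715 → β = 0.7298
  β = 0.7298: g = 0.00166, g' = -0.3727 → β = 0.7342
Converged at β = 0.7342.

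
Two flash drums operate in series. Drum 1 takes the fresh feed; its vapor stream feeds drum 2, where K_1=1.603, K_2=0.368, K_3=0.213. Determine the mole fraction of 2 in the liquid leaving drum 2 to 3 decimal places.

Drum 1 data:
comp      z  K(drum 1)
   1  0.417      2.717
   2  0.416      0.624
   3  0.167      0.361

Drum 1:
Rachford–Rice: g(ψ₁) = Σ zᵢ(Kᵢ−1)/(1+ψ₁(Kᵢ−1)) = 0.
Feasibility: ΣzᵢKᵢ = 1.453, Σzᵢ/Kᵢ = 1.283 — both > 1, two phases present.
Newton–Raphson from ψ₁ = 0.5:
  ψ₁ = 0.500: g = 0.0358, g' = -0.592 → ψ₁ = 0.560
  ψ₁ = 0.560: g = 0.0004, g' = -0.579 → ψ₁ = 0.561
Converged at ψ₁ = 0.561.
Drum-1 compositions:
  1: x = 0.212, y = 0.577
  2: x = 0.527, y = 0.329
  3: x = 0.260, y = 0.094
Drum-2 feed = drum-1 vapor: z₂ = (0.5770, 0.3290, 0.0940).
Drum 2:
Rachford–Rice: g(ψ₂) = Σ zᵢ(Kᵢ−1)/(1+ψ₂(Kᵢ−1)) = 0.
Feasibility: ΣzᵢKᵢ = 1.066, Σzᵢ/Kᵢ = 1.695 — both > 1, two phases present.
Newton iteration, ψ₂⁰ = 0.5:
  ψ₂ = 0.500: g = -0.1586, g' = -0.563 → ψ₂ = 0.218
  ψ₂ = 0.218: g = -0.0230, g' = -0.426 → ψ₂ = 0.164
  ψ₂ = 0.164: g = -0.0003, g' = -0.414 → ψ₂ = 0.163
Converged at ψ₂ = 0.163.
  1: x = 0.525, y = 0.842
  2: x = 0.367, y = 0.135
  3: x = 0.108, y = 0.023

x_2 (drum 2) = 0.367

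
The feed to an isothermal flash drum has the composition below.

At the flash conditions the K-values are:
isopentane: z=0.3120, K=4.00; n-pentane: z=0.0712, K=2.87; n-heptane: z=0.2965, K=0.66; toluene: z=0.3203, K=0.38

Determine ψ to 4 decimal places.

ψ = 0.5419

Material balance + equilibrium reduce to Σ zᵢ(Kᵢ−1)/(1+ψ(Kᵢ−1)) = 0.
Check two-phase: ΣzᵢKᵢ = 1.7697 > 1 and Σzᵢ/Kᵢ = 1.3949 > 1, so g(0) = 0.7697 > 0 and g(1) = -0.3949 < 0.
Newton–Raphson from ψ = 0.37:
  ψ = 0.3700: g = 0.14928, g' = -0.9699 → ψ = 0.5239
  ψ = 0.5239: g = 0.01443, g' = -0.8089 → ψ = 0.5417
  ψ = 0.5417: g = 0.00009, g' = -0.7995 → ψ = 0.5419
Converged at ψ = 0.5419.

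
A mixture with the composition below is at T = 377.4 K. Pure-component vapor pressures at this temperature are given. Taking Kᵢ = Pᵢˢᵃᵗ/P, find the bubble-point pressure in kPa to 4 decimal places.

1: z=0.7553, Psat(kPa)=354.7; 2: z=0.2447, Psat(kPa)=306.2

At the bubble point ψ → 0, so ΣzᵢKᵢ = 1 with Kᵢ = Pᵢˢᵃᵗ/P ⇒ P = ΣzᵢPᵢˢᵃᵗ.
P = 0.7553·354.7 + 0.2447·306.2 = 342.8320 kPa

Pbub = 342.8320 kPa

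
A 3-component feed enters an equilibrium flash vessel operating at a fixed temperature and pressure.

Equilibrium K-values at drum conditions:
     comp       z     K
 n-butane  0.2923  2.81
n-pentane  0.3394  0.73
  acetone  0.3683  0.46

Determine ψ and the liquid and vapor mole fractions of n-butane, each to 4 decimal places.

Let ψ = V/F and solve Σ zᵢ(Kᵢ−1)/(1+ψ(Kᵢ−1)) = 0.
Check two-phase: ΣzᵢKᵢ = 1.2385 > 1 and Σzᵢ/Kᵢ = 1.3696 > 1, so g(0) = 0.2385 > 0 and g(1) = -0.3696 < 0.
Newton–Raphson from ψ = 0.52:
  ψ = 0.5200: g = -0.11059, g' = -0.4952 → ψ = 0.2967
  ψ = 0.2967: g = 0.00778, g' = -0.5869 → ψ = 0.3099
  ψ = 0.3099: g = 0.00006, g' = -0.5774 → ψ = 0.3100
Converged at ψ = 0.3100.
Compositions from xᵢ = zᵢ/(1+ψ(Kᵢ−1)), yᵢ = Kᵢxᵢ:
  n-butane: x = 0.1872, y = 0.5261
  n-pentane: x = 0.3704, y = 0.2704
  acetone: x = 0.4424, y = 0.2035

ψ = 0.3100, x_n-butane = 0.1872, y_n-butane = 0.5261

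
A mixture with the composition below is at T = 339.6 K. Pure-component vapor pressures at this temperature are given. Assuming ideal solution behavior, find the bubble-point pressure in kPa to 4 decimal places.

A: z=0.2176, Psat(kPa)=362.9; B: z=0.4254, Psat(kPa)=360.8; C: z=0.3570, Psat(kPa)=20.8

At the bubble point ψ → 0, so ΣzᵢKᵢ = 1 with Kᵢ = Pᵢˢᵃᵗ/P ⇒ P = ΣzᵢPᵢˢᵃᵗ.
P = 0.2176·362.9 + 0.4254·360.8 + 0.3570·20.8 = 239.8770 kPa

Pbub = 239.8770 kPa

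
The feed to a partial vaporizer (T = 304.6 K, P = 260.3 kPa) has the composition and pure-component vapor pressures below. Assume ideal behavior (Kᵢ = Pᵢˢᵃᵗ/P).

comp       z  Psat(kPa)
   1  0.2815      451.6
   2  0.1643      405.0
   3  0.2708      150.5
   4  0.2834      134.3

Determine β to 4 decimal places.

Raoult's law: Kᵢ = Pᵢˢᵃᵗ/P = Pᵢˢᵃᵗ/260.3.
  K_1 = 451.6/260.3 = 1.734921, K_2 = 405.0/260.3 = 1.555897, K_3 = 150.5/260.3 = 0.578179, K_4 = 134.3/260.3 = 0.515943
Let β = V/F and solve Σ zᵢ(Kᵢ−1)/(1+β(Kᵢ−1)) = 0.
Check two-phase: ΣzᵢKᵢ = 1.0468 > 1 and Σzᵢ/Kᵢ = 1.2855 > 1, so g(0) = 0.0468 > 0 and g(1) = -0.2855 < 0.
Newton iteration, β⁰ = 0.5:
  β = 0.5000: g = -0.10299, g' = -0.3054 → β = 0.1627
  β = 0.1627: g = -0.00302, g' = -0.2978 → β = 0.1526
Converged at β = 0.1526.

β = 0.1526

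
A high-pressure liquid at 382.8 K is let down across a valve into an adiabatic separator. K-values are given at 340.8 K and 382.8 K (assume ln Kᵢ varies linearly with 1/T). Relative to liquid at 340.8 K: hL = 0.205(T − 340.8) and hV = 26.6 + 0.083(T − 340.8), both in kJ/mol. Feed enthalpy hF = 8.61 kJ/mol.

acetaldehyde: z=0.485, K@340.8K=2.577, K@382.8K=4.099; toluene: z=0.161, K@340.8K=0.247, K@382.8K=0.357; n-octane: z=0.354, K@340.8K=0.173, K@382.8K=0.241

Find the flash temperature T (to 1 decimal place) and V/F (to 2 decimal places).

T = 344.2 K, V/F = 0.30

Adiabatic flash: solve Rachford–Rice at each trial T, then check hF = ψ·hV(T) + (1−ψ)·hL(T).
  T = 340.8 K: K = (2.577, 0.247, 0.173), RR gives ψ = 0.276, H_out = 7.354 kJ/mol
  T = 382.8 K: K = (4.099, 0.357, 0.241), RR gives ψ = 0.503, H_out = 19.409 kJ/mol
  T = 361.8 K: K = (3.294, 0.300, 0.206), RR gives ψ = 0.409, H_out = 14.137 kJ/mol
  T = 351.3 K: K = (2.924, 0.273, 0.189), RR gives ψ = 0.350, H_out = 11.016 kJ/mol
  T = 346.1 K: K = (2.749, 0.260, 0.181), RR gives ψ = 0.316, H_out = 9.285 kJ/mol
  T = 343.5 K: K = (2.664, 0.254, 0.177), RR gives ψ = 0.297, H_out = 8.361 kJ/mol
  T = 344.8 K: K = (2.707, 0.257, 0.179), RR gives ψ = 0.307, H_out = 8.829 kJ/mol
Linear interpolation between T = 343.5 (H_out = 8.361) and T = 344.8 (H_out = 8.829) on hF = 8.61 gives T ≈ 344.2 K, at which ψ = 0.30.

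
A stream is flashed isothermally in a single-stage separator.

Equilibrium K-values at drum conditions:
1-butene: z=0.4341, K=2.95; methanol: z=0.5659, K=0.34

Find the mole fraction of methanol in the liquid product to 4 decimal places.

x_methanol = 0.7471

Let β = V/F and solve Σ zᵢ(Kᵢ−1)/(1+β(Kᵢ−1)) = 0.
Check two-phase: ΣzᵢKᵢ = 1.4730 > 1 and Σzᵢ/Kᵢ = 1.8116 > 1, so g(0) = 0.4730 > 0 and g(1) = -0.8116 < 0.
Binary case is linear: z₁(K₁−1)(1+β(K₂−1)) + z₂(K₂−1)(1+β(K₁−1)) = 0
⇒ β = [z₁(K₁−1)+z₂(K₂−1)] / [−(K₁−1)(K₂−1)] = 0.47300/1.28700 = 0.3675
Compositions from xᵢ = zᵢ/(1+β(Kᵢ−1)), yᵢ = Kᵢxᵢ:
  1-butene: x = 0.2529, y = 0.7460
  methanol: x = 0.7471, y = 0.2540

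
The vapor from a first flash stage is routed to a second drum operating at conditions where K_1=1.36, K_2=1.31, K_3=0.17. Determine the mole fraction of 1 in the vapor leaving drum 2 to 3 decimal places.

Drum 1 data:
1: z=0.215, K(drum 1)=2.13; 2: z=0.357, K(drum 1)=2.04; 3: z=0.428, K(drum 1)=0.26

Drum 1:
Material balance + equilibrium reduce to Σ zᵢ(Kᵢ−1)/(1+ψ₁(Kᵢ−1)) = 0.
g(0) = ΣzᵢKᵢ − 1 = 0.298 and g(1) = 1 − Σzᵢ/Kᵢ = -0.922, so a root lies in (0, 1).
Newton–Raphson from ψ₁ = 0.41:
  ψ₁ = 0.410: g = -0.0283, g' = -0.801 → ψ₁ = 0.375
  ψ₁ = 0.375: g = -0.0003, g' = -0.784 → ψ₁ = 0.374
Converged at ψ₁ = 0.374.
Drum-1 compositions:
  1: x = 0.151, y = 0.322
  2: x = 0.257, y = 0.524
  3: x = 0.592, y = 0.154
Drum-2 feed = drum-1 vapor: z₂ = (0.3219, 0.5243, 0.1539).
Drum 2:
Rachford–Rice: g(ψ₂) = Σ zᵢ(Kᵢ−1)/(1+ψ₂(Kᵢ−1)) = 0.
Feasibility: ΣzᵢKᵢ = 1.151, Σzᵢ/Kᵢ = 1.542 — both > 1, two phases present.
Newton iteration, ψ₂⁰ = 0.5:
  ψ₂ = 0.500: g = 0.0206, g' = -0.378 → ψ₂ = 0.554
  ψ₂ = 0.554: g = -0.0014, g' = -0.429 → ψ₂ = 0.551
Converged at ψ₂ = 0.551.
  1: x = 0.269, y = 0.365
  2: x = 0.448, y = 0.587
  3: x = 0.284, y = 0.048

y_1 (drum 2) = 0.365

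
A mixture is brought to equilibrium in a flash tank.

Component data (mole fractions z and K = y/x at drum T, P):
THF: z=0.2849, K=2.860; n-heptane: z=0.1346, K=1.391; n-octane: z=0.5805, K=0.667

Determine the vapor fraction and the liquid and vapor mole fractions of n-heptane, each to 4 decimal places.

Let ψ = V/F and solve Σ zᵢ(Kᵢ−1)/(1+ψ(Kᵢ−1)) = 0.
Feasibility: ΣzᵢKᵢ = 1.3892, Σzᵢ/Kᵢ = 1.0667 — both > 1, two phases present.
Iterate (Newton) starting at ψ = 0.54:
  ψ = 0.5400: g = 0.07214, g' = -0.3550 → ψ = 0.7432
  ψ = 0.7432: g = 0.00633, g' = -0.2997 → ψ = 0.7643
  ψ = 0.7643: g = 0.00004, g' = -0.2961 → ψ = 0.7645
Converged at ψ = 0.7645.
Compositions from xᵢ = zᵢ/(1+ψ(Kᵢ−1)), yᵢ = Kᵢxᵢ:
  THF: x = 0.1176, y = 0.3364
  n-heptane: x = 0.1036, y = 0.1441
  n-octane: x = 0.7787, y = 0.5194

ψ = 0.7645, x_n-heptane = 0.1036, y_n-heptane = 0.1441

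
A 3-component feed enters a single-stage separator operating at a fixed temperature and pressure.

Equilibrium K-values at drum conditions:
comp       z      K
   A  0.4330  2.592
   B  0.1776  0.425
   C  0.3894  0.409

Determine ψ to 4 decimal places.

Material balance + equilibrium reduce to Σ zᵢ(Kᵢ−1)/(1+ψ(Kᵢ−1)) = 0.
Check two-phase: ΣzᵢKᵢ = 1.3571 > 1 and Σzᵢ/Kᵢ = 1.5370 > 1, so g(0) = 0.3571 > 0 and g(1) = -0.5370 < 0.
Newton iteration, ψ⁰ = 0.49:
  ψ = 0.4900: g = -0.07888, g' = -0.7297 → ψ = 0.3819
  ψ = 0.3819: g = 0.00062, g' = -0.7477 → ψ = 0.3827
Converged at ψ = 0.3827.

ψ = 0.3827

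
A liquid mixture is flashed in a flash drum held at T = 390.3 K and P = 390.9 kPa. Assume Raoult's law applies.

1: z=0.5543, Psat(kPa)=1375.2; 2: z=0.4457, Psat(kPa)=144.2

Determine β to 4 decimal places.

Raoult's law: Kᵢ = Pᵢˢᵃᵗ/P = Pᵢˢᵃᵗ/390.9.
  K_1 = 1375.2/390.9 = 3.518035, K_2 = 144.2/390.9 = 0.368892
Newton–Raphson from β = 0.37:
  β = 0.3700: g = 0.35558, g' = -1.2441 → β = 0.6558
  β = 0.6558: g = 0.04650, g' = -1.0167 → β = 0.7016
  β = 0.7016: g = -0.00027, g' = -1.0309 → β = 0.7013
Converged at β = 0.7013.

β = 0.7013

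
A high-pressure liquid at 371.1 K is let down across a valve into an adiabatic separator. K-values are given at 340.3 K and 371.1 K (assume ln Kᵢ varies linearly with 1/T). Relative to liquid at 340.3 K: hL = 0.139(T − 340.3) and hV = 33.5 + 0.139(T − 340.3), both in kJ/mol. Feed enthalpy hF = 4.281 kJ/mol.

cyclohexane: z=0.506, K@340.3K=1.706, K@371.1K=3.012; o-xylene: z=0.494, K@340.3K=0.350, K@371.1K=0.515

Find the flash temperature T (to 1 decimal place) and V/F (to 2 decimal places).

Adiabatic flash: solve Rachford–Rice at each trial T, then check hF = ψ·hV(T) + (1−ψ)·hL(T).
  T = 340.3 K: K = (1.706, 0.350), RR gives ψ = 0.079, H_out = 2.638 kJ/mol
  T = 371.1 K: K = (3.012, 0.515), RR gives ψ = 0.798, H_out = 31.007 kJ/mol
  T = 355.7 K: K = (2.295, 0.428), RR gives ψ = 0.503, H_out = 19.001 kJ/mol
  T = 348.0 K: K = (1.985, 0.388), RR gives ψ = 0.325, H_out = 11.968 kJ/mol
  T = 344.1 K: K = (1.840, 0.368), RR gives ψ = 0.213, H_out = 7.669 kJ/mol
  T = 342.2 K: K = (1.772, 0.359), RR gives ψ = 0.150, H_out = 5.282 kJ/mol
Linear interpolation between T = 340.3 (H_out = 2.638) and T = 342.2 (H_out = 5.282) on hF = 4.281 gives T ≈ 341.5 K, at which ψ = 0.12.

T = 341.5 K, V/F = 0.12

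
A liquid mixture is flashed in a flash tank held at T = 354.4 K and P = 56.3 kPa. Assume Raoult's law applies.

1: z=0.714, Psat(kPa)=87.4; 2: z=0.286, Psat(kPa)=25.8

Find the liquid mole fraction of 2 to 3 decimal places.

x_2 = 0.505

Raoult's law: Kᵢ = Pᵢˢᵃᵗ/P = Pᵢˢᵃᵗ/56.3.
  K_1 = 87.4/56.3 = 1.55240, K_2 = 25.8/56.3 = 0.45826
Rachford–Rice: g(ψ) = Σ zᵢ(Kᵢ−1)/(1+ψ(Kᵢ−1)) = 0.
g(0) = ΣzᵢKᵢ − 1 = 0.239 and g(1) = 1 − Σzᵢ/Kᵢ = -0.084, so a root lies in (0, 1).
Iterate (Newton) starting at ψ = 0.36:
  ψ = 0.360: g = 0.1365, g' = -0.281 → ψ = 0.846
  ψ = 0.846: g = -0.0171, g' = -0.387 → ψ = 0.801
  ψ = 0.801: g = -0.0005, g' = -0.367 → ψ = 0.800
Converged at ψ = 0.800.
Compositions from xᵢ = zᵢ/(1+ψ(Kᵢ−1)), yᵢ = Kᵢxᵢ:
  1: x = 0.495, y = 0.769
  2: x = 0.505, y = 0.231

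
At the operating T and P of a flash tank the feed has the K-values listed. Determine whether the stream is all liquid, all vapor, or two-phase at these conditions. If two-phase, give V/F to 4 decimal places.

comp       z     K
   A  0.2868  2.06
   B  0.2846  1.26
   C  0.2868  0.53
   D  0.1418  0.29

ΣzᵢKᵢ = 1.1425; Σzᵢ/Kᵢ = 1.3952.
Both exceed 1, so a two-phase solution exists.
Material balance + equilibrium reduce to Σ zᵢ(Kᵢ−1)/(1+ψ(Kᵢ−1)) = 0.
Newton iteration, ψ⁰ = 0.49:
  ψ = 0.4900: g = -0.06380, g' = -0.4298 → ψ = 0.3415
  ψ = 0.3415: g = -0.00232, g' = -0.4044 → ψ = 0.3358
Converged at ψ = 0.3358.

two-phase, V/F = 0.3358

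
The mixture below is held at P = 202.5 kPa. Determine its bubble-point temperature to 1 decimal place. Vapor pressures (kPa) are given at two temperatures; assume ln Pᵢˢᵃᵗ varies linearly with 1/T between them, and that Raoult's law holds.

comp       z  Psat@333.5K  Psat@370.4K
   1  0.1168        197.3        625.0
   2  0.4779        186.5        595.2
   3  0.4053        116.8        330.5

Bubble-point temperature: ΣzᵢPᵢˢᵃᵗ(T) = P. Interpolate ln Pᵢˢᵃᵗ = aᵢ + bᵢ/T.
  T = 333.5 K: ΣzᵢPᵢˢᵃᵗ = 159.51 kPa
  T = 370.4 K: ΣzᵢPᵢˢᵃᵗ = 491.40 kPa
  T = 351.9 K: ΣzᵢPᵢˢᵃᵗ = 287.81 kPa
  T = 342.7 K: ΣzᵢPᵢˢᵃᵗ = 215.95 kPa
  T = 338.1 K: ΣzᵢPᵢˢᵃᵗ = 185.97 kPa
  T = 340.4 K: ΣzᵢPᵢˢᵃᵗ = 200.50 kPa
Interpolating between 340.4 K and 342.7 K gives T ≈ 340.7 K.

T = 340.7 K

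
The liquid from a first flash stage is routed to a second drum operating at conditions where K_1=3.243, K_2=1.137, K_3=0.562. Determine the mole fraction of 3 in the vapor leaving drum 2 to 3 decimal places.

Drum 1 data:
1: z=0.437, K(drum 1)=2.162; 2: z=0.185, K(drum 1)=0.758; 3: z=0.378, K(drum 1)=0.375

Drum 1:
Let ψ₁ = V/F and solve Σ zᵢ(Kᵢ−1)/(1+ψ₁(Kᵢ−1)) = 0.
g(0) = ΣzᵢKᵢ − 1 = 0.227 and g(1) = 1 − Σzᵢ/Kᵢ = -0.454, so a root lies in (0, 1).
Newton iteration, ψ₁⁰ = 0.5:
  ψ₁ = 0.500: g = -0.0734, g' = -0.562 → ψ₁ = 0.370
  ψ₁ = 0.370: g = -0.0011, g' = -0.552 → ψ₁ = 0.368
Converged at ψ₁ = 0.368.
Drum-1 compositions:
  1: x = 0.306, y = 0.662
  2: x = 0.203, y = 0.154
  3: x = 0.491, y = 0.184
Drum-2 feed = drum-1 liquid: z₂ = (0.3062, 0.2031, 0.4907).
Drum 2:
Material balance + equilibrium reduce to Σ zᵢ(Kᵢ−1)/(1+ψ₂(Kᵢ−1)) = 0.
Feasibility: ΣzᵢKᵢ = 1.500, Σzᵢ/Kᵢ = 1.146 — both > 1, two phases present.
Newton–Raphson from ψ₂ = 0.5:
  ψ₂ = 0.500: g = 0.0746, g' = -0.500 → ψ₂ = 0.649
  ψ₂ = 0.649: g = 0.0049, g' = -0.442 → ψ₂ = 0.660
Converged at ψ₂ = 0.660.
  1: x = 0.123, y = 0.400
  2: x = 0.186, y = 0.212
  3: x = 0.690, y = 0.388

y_3 (drum 2) = 0.388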